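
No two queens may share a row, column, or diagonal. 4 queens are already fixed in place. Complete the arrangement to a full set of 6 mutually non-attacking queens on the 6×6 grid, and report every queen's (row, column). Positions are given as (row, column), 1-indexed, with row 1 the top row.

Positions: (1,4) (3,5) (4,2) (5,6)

Row 2: attacked by (1,4)→{3,4,5}; (3,5)→{4,5,6}; (4,2)→{2,4}; (5,6)→{3,6}. Safe: 1. Place at column 1.
Row 6: attacked by (1,4)→{4}; (2,1)→{1,5}; (3,5)→{2,5}; (4,2)→{2,4}; (5,6)→{5,6}. Safe: 3. Place at column 3.
Columns [4, 1, 5, 2, 6, 3], r−c [-3, 1, -2, 2, -1, 3], r+c [5, 3, 8, 6, 11, 9] are all distinct, so no two queens attack.

(1,4) (2,1) (3,5) (4,2) (5,6) (6,3)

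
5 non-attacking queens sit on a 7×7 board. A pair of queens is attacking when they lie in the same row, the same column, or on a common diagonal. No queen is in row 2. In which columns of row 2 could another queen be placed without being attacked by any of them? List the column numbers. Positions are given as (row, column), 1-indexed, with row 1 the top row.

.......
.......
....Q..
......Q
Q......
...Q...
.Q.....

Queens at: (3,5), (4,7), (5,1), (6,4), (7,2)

columns 3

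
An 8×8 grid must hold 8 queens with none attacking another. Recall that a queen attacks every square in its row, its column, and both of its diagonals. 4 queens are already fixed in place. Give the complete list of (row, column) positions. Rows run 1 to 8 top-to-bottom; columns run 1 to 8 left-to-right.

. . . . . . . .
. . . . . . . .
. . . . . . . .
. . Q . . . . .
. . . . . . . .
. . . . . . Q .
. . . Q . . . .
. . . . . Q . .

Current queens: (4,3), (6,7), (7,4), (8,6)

(1,8) (2,2) (3,5) (4,3) (5,1) (6,7) (7,4) (8,6)

Row 1: attacked by (4,3)→{3,6}; (6,7)→{2,7}; (7,4)→{4}; (8,6)→{6}. Safe: 1, 5, 8. Place at column 8.
Row 2: attacked by (1,8)→{7,8}; (4,3)→{1,3,5}; (6,7)→{3,7}; (7,4)→{4}; (8,6)→{6}. Safe: 2. Place at column 2.
Row 3: attacked by (1,8)→{6,8}; (2,2)→{1,2,3}; (4,3)→{2,3,4}; (6,7)→{4,7}; (7,4)→{4,8}; (8,6)→{1,6}. Safe: 5. Place at column 5.
Row 5: attacked by (1,8)→{4,8}; (2,2)→{2,5}; (3,5)→{3,5,7}; (4,3)→{2,3,4}; (6,7)→{6,7,8}; (7,4)→{2,4,6}; (8,6)→{3,6}. Safe: 1. Place at column 1.
Columns [8, 2, 5, 3, 1, 7, 4, 6], r−c [-7, 0, -2, 1, 4, -1, 3, 2], r+c [9, 4, 8, 7, 6, 13, 11, 14] are all distinct, so no two queens attack.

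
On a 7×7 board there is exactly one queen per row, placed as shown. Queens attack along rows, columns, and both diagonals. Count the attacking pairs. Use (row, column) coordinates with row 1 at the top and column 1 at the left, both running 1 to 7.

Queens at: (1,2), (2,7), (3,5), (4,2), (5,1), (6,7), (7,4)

Same column: (1,2)–(4,2) (column 2); (2,7)–(6,7) (column 7).
Same diagonal: (1,2)–(6,7) (|1−6| = |2−7| = 5); (4,2)–(5,1) (|4−5| = |2−1| = 1).
Total attacking pairs: 4.

4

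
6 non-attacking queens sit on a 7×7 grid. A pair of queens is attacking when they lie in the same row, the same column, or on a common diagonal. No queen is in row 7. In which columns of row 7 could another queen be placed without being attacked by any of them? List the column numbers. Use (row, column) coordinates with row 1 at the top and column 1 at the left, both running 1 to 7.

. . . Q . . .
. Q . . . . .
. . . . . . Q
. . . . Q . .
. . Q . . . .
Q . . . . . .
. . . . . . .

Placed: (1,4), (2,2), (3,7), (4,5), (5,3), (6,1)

(1,4) attacks row 7 at column 4.
(2,2) attacks row 7 at column 2 and diagonals 7.
(3,7) attacks row 7 at column 7 and diagonals 3.
(4,5) attacks row 7 at column 5 and diagonals 2.
(5,3) attacks row 7 at column 3 and diagonals 1, 5.
(6,1) attacks row 7 at column 1 and diagonals 2.
Attacked columns: {1, 2, 3, 4, 5, 7}. Safe: {6}.

columns 6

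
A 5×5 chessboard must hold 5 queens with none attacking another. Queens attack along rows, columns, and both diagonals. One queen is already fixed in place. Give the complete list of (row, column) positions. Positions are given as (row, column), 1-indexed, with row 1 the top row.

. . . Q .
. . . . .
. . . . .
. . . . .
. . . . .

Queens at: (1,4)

(1,4) (2,2) (3,5) (4,3) (5,1)

Row 2: attacked by (1,4)→{3,4,5}. Safe: 1, 2. Place at column 2.
Row 3: attacked by (1,4)→{2,4}; (2,2)→{1,2,3}. Safe: 5. Place at column 5.
Row 4: attacked by (1,4)→{1,4}; (2,2)→{2,4}; (3,5)→{4,5}. Safe: 3. Place at column 3.
Row 5: attacked by (1,4)→{4}; (2,2)→{2,5}; (3,5)→{3,5}; (4,3)→{2,3,4}. Safe: 1. Place at column 1.
Columns [4, 2, 5, 3, 1], r−c [-3, 0, -2, 1, 4], r+c [5, 4, 8, 7, 6] are all distinct, so no two queens attack.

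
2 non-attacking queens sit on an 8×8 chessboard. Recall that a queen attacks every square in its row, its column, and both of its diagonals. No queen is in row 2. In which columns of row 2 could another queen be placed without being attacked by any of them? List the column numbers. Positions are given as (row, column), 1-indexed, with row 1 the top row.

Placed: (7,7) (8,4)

(7,7) attacks row 2 at column 7 and diagonals 2.
(8,4) attacks row 2 at column 4.
Attacked columns: {2, 4, 7}. Safe: {1, 3, 5, 6, 8}.

columns 1, 3, 5, 6, 8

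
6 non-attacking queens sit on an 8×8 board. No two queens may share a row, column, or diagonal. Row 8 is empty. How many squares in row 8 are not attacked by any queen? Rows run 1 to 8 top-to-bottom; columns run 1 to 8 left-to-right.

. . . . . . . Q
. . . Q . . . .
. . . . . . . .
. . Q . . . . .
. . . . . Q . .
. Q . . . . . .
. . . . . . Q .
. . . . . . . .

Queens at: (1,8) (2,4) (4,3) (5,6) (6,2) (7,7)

1

(1,8) attacks row 8 at column 8 and diagonals 1.
(2,4) attacks row 8 at column 4.
(4,3) attacks row 8 at column 3 and diagonals 7.
(5,6) attacks row 8 at column 6 and diagonals 3.
(6,2) attacks row 8 at column 2 and diagonals 4.
(7,7) attacks row 8 at column 7 and diagonals 6, 8.
Attacked columns: {1, 2, 3, 4, 6, 7, 8}. Safe: {5}.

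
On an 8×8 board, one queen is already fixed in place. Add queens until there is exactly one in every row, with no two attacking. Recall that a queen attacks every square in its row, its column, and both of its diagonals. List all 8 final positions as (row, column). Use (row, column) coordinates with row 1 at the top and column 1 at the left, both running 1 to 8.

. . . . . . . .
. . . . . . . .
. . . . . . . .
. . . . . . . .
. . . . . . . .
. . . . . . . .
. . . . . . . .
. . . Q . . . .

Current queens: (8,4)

(1,8) (2,3) (3,1) (4,6) (5,2) (6,5) (7,7) (8,4)

Row 1: attacked by (8,4)→{4}. Safe: 1, 2, 3, 5, 6, 7, 8. Place at column 8.
Row 2: attacked by (1,8)→{7,8}; (8,4)→{4}. Safe: 1, 2, 3, 5, 6. Place at column 3.
Row 3: attacked by (1,8)→{6,8}; (2,3)→{2,3,4}; (8,4)→{4}. Safe: 1, 5, 7. Place at column 1.
Row 4: attacked by (1,8)→{5,8}; (2,3)→{1,3,5}; (3,1)→{1,2}; (8,4)→{4,8}. Safe: 6, 7. Place at column 6.
Row 5: attacked by (1,8)→{4,8}; (2,3)→{3,6}; (3,1)→{1,3}; (4,6)→{5,6,7}; (8,4)→{1,4,7}. Safe: 2. Place at column 2.
Row 6: attacked by (1,8)→{3,8}; (2,3)→{3,7}; (3,1)→{1,4}; (4,6)→{4,6,8}; (5,2)→{1,2,3}; (8,4)→{2,4,6}. Safe: 5. Place at column 5.
Row 7: attacked by (1,8)→{2,8}; (2,3)→{3,8}; (3,1)→{1,5}; (4,6)→{3,6}; (5,2)→{2,4}; (6,5)→{4,5,6}; (8,4)→{3,4,5}. Safe: 7. Place at column 7.
Columns [8, 3, 1, 6, 2, 5, 7, 4], r−c [-7, -1, 2, -2, 3, 1, 0, 4], r+c [9, 5, 4, 10, 7, 11, 14, 12] are all distinct, so no two queens attack.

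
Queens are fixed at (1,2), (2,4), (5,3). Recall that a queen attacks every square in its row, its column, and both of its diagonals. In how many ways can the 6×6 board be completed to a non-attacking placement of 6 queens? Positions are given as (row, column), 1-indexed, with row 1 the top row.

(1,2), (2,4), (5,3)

1

Branch on row 3: col 6 → 1.
Sum: 1 = 1.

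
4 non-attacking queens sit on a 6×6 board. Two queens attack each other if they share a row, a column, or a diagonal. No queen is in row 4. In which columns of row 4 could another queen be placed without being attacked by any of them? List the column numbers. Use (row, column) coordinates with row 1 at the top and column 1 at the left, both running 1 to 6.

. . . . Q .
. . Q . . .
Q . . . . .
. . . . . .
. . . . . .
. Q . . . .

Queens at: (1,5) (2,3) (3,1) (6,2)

columns 6

(1,5) attacks row 4 at column 5 and diagonals 2.
(2,3) attacks row 4 at column 3 and diagonals 1, 5.
(3,1) attacks row 4 at column 1 and diagonals 2.
(6,2) attacks row 4 at column 2 and diagonals 4.
Attacked columns: {1, 2, 3, 4, 5}. Safe: {6}.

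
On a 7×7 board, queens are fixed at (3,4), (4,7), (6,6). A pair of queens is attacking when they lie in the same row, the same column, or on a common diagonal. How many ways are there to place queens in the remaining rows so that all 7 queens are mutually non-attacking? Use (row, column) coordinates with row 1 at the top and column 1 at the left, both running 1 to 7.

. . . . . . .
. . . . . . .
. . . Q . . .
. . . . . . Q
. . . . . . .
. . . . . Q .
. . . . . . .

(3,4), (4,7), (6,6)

1

Branch on row 1: col 3 → 0; col 5 → 1.
Sum: 0 + 1 = 1.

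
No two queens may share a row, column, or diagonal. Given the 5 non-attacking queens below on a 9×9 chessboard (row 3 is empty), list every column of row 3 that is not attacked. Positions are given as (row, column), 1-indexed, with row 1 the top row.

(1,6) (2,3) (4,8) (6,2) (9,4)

columns 1

(1,6) attacks row 3 at column 6 and diagonals 4, 8.
(2,3) attacks row 3 at column 3 and diagonals 2, 4.
(4,8) attacks row 3 at column 8 and diagonals 7, 9.
(6,2) attacks row 3 at column 2 and diagonals 5.
(9,4) attacks row 3 at column 4.
Attacked columns: {2, 3, 4, 5, 6, 7, 8, 9}. Safe: {1}.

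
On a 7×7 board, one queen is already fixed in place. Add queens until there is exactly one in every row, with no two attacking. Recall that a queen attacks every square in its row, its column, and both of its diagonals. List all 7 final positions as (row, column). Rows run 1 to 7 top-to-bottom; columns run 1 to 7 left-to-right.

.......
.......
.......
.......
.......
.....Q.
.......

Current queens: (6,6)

Row 1: attacked by (6,6)→{1,6}. Safe: 2, 3, 4, 5, 7. Place at column 7.
Row 2: attacked by (1,7)→{6,7}; (6,6)→{2,6}. Safe: 1, 3, 4, 5. Place at column 4.
Row 3: attacked by (1,7)→{5,7}; (2,4)→{3,4,5}; (6,6)→{3,6}. Safe: 1, 2. Place at column 1.
Row 4: attacked by (1,7)→{4,7}; (2,4)→{2,4,6}; (3,1)→{1,2}; (6,6)→{4,6}. Safe: 3, 5. Place at column 5.
Row 5: attacked by (1,7)→{3,7}; (2,4)→{1,4,7}; (3,1)→{1,3}; (4,5)→{4,5,6}; (6,6)→{5,6,7}. Safe: 2. Place at column 2.
Row 7: attacked by (1,7)→{1,7}; (2,4)→{4}; (3,1)→{1,5}; (4,5)→{2,5}; (5,2)→{2,4}; (6,6)→{5,6,7}. Safe: 3. Place at column 3.
Columns [7, 4, 1, 5, 2, 6, 3], r−c [-6, -2, 2, -1, 3, 0, 4], r+c [8, 6, 4, 9, 7, 12, 10] are all distinct, so no two queens attack.

(1,7) (2,4) (3,1) (4,5) (5,2) (6,6) (7,3)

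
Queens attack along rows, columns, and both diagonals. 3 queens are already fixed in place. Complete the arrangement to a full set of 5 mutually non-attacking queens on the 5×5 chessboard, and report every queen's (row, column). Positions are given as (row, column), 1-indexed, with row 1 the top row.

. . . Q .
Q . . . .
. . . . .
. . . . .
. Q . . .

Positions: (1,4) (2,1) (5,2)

(1,4) (2,1) (3,3) (4,5) (5,2)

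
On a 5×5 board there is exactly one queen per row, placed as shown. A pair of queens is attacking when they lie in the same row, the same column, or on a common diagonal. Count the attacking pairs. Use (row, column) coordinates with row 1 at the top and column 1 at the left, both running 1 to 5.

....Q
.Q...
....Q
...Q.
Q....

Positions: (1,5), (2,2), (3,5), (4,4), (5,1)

Same column: (1,5)–(3,5) (column 5).
Same diagonal: (1,5)–(5,1) (|1−5| = |5−1| = 4); (2,2)–(4,4) (|2−4| = |2−4| = 2); (3,5)–(4,4) (|3−4| = |5−4| = 1).
Total attacking pairs: 4.

4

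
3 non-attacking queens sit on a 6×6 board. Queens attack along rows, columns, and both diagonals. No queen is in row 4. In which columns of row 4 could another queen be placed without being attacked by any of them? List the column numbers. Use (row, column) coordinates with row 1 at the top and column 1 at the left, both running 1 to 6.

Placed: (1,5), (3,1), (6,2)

(1,5) attacks row 4 at column 5 and diagonals 2.
(3,1) attacks row 4 at column 1 and diagonals 2.
(6,2) attacks row 4 at column 2 and diagonals 4.
Attacked columns: {1, 2, 4, 5}. Safe: {3, 6}.

columns 3, 6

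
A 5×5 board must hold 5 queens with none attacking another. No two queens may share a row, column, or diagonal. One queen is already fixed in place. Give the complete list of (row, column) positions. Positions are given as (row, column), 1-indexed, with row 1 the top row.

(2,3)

Row 1: attacked by (2,3)→{2,3,4}. Safe: 1, 5. Place at column 1.
Row 3: attacked by (1,1)→{1,3}; (2,3)→{2,3,4}. Safe: 5. Place at column 5.
Row 4: attacked by (1,1)→{1,4}; (2,3)→{1,3,5}; (3,5)→{4,5}. Safe: 2. Place at column 2.
Row 5: attacked by (1,1)→{1,5}; (2,3)→{3}; (3,5)→{3,5}; (4,2)→{1,2,3}. Safe: 4. Place at column 4.
Columns [1, 3, 5, 2, 4], r−c [0, -1, -2, 2, 1], r+c [2, 5, 8, 6, 9] are all distinct, so no two queens attack.

(1,1) (2,3) (3,5) (4,2) (5,4)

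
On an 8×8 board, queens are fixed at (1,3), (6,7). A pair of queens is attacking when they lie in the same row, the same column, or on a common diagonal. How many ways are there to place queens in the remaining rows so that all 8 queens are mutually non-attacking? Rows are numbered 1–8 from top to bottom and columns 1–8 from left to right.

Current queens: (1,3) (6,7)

4

Branch on row 2: col 1 → 0; col 5 → 2; col 6 → 2; col 8 → 0.
Sum: 0 + 2 + 2 + 0 = 4.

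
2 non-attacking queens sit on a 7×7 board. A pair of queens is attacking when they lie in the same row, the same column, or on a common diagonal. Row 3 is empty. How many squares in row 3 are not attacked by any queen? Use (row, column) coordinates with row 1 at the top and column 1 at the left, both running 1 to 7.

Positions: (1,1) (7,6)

(1,1) attacks row 3 at column 1 and diagonals 3.
(7,6) attacks row 3 at column 6 and diagonals 2.
Attacked columns: {1, 2, 3, 6}. Safe: {4, 5, 7}.

3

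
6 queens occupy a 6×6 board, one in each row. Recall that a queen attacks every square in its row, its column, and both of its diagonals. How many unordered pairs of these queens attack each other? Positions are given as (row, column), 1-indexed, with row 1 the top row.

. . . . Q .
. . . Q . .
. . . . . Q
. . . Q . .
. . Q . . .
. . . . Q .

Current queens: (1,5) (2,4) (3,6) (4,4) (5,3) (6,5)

Same column: (1,5)–(6,5) (column 5); (2,4)–(4,4) (column 4).
Same diagonal: (1,5)–(2,4) (|1−2| = |5−4| = 1); (4,4)–(5,3) (|4−5| = |4−3| = 1).
Total attacking pairs: 4.

4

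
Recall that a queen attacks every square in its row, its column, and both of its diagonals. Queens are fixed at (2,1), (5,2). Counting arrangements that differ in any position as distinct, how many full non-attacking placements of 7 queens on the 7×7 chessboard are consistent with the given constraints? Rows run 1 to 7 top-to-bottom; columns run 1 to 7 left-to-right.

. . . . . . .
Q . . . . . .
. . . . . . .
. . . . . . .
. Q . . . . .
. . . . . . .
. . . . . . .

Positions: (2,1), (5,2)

3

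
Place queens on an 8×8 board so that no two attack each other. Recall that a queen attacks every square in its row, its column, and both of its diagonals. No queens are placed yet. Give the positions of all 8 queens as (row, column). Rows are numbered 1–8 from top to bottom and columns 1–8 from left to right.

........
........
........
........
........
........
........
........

(1,5) (2,8) (3,4) (4,1) (5,3) (6,6) (7,2) (8,7)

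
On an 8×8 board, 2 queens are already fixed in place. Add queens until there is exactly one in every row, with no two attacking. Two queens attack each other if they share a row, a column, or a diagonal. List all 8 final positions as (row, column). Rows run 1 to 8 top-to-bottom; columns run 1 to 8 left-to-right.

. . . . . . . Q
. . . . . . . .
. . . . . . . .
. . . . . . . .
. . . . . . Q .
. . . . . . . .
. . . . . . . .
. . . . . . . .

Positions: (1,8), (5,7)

Row 2: attacked by (1,8)→{7,8}; (5,7)→{4,7}. Safe: 1, 2, 3, 5, 6. Place at column 2.
Row 3: attacked by (1,8)→{6,8}; (2,2)→{1,2,3}; (5,7)→{5,7}. Safe: 4. Place at column 4.
Row 4: attacked by (1,8)→{5,8}; (2,2)→{2,4}; (3,4)→{3,4,5}; (5,7)→{6,7,8}. Safe: 1. Place at column 1.
Row 6: attacked by (1,8)→{3,8}; (2,2)→{2,6}; (3,4)→{1,4,7}; (4,1)→{1,3}; (5,7)→{6,7,8}. Safe: 5. Place at column 5.
Row 7: attacked by (1,8)→{2,8}; (2,2)→{2,7}; (3,4)→{4,8}; (4,1)→{1,4}; (5,7)→{5,7}; (6,5)→{4,5,6}. Safe: 3. Place at column 3.
Row 8: attacked by (1,8)→{1,8}; (2,2)→{2,8}; (3,4)→{4}; (4,1)→{1,5}; (5,7)→{4,7}; (6,5)→{3,5,7}; (7,3)→{2,3,4}. Safe: 6. Place at column 6.
Columns [8, 2, 4, 1, 7, 5, 3, 6], r−c [-7, 0, -1, 3, -2, 1, 4, 2], r+c [9, 4, 7, 5, 12, 11, 10, 14] are all distinct, so no two queens attack.

(1,8) (2,2) (3,4) (4,1) (5,7) (6,5) (7,3) (8,6)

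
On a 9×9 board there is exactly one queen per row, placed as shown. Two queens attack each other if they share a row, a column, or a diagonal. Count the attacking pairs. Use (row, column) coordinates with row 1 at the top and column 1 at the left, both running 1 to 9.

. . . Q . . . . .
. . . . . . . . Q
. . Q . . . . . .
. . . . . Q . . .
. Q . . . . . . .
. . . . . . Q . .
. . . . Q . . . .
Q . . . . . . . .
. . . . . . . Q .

All columns are distinct and no two queens satisfy |Δrow| = |Δcol|, so no pair attacks.

0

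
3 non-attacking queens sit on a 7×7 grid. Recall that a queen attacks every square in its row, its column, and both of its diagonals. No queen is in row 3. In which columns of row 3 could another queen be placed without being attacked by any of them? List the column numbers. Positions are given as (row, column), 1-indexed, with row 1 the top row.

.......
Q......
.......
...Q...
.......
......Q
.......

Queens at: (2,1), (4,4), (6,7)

(2,1) attacks row 3 at column 1 and diagonals 2.
(4,4) attacks row 3 at column 4 and diagonals 3, 5.
(6,7) attacks row 3 at column 7 and diagonals 4.
Attacked columns: {1, 2, 3, 4, 5, 7}. Safe: {6}.

columns 6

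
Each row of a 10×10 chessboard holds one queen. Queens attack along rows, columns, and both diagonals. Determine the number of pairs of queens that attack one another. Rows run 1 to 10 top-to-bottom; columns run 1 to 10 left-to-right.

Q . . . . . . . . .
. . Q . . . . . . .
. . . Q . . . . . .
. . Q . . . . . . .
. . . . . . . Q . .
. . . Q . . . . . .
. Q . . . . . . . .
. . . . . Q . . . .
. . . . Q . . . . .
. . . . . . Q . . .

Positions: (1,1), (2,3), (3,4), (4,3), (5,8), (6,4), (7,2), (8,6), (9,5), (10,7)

6

Same column: (2,3)–(4,3) (column 3); (3,4)–(6,4) (column 4).
Same diagonal: (2,3)–(3,4) (|2−3| = |3−4| = 1); (3,4)–(4,3) (|3−4| = |4−3| = 1); (6,4)–(8,6) (|6−8| = |4−6| = 2); (8,6)–(9,5) (|8−9| = |6−5| = 1).
Total attacking pairs: 6.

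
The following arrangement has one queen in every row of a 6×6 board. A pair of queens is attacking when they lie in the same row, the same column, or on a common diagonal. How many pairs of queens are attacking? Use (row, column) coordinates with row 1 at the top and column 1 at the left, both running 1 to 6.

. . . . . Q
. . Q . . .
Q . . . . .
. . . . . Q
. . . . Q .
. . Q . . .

Same column: (1,6)–(4,6) (column 6); (2,3)–(6,3) (column 3).
Same diagonal: (4,6)–(5,5) (|4−5| = |6−5| = 1).
Total attacking pairs: 3.

3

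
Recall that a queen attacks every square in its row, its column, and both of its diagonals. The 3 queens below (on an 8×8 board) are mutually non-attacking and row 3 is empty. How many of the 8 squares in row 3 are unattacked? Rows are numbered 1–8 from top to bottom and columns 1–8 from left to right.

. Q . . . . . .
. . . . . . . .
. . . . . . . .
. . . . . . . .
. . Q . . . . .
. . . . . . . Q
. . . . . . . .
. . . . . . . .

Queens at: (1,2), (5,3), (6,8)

(1,2) attacks row 3 at column 2 and diagonals 4.
(5,3) attacks row 3 at column 3 and diagonals 1, 5.
(6,8) attacks row 3 at column 8 and diagonals 5.
Attacked columns: {1, 2, 3, 4, 5, 8}. Safe: {6, 7}.

2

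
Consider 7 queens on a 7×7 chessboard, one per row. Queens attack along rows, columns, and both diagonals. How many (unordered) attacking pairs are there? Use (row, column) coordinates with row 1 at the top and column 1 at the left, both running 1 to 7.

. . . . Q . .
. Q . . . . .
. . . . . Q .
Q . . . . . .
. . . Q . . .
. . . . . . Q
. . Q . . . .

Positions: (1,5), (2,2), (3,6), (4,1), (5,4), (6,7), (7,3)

1

Same diagonal: (3,6)–(5,4) (|3−5| = |6−4| = 2).
Total attacking pairs: 1.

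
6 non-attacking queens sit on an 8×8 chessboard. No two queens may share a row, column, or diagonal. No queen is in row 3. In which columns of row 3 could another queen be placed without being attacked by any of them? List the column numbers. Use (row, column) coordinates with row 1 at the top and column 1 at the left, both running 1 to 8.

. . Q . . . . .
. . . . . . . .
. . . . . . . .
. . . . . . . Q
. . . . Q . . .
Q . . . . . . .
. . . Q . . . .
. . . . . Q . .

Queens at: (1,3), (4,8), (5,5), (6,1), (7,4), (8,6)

(1,3) attacks row 3 at column 3 and diagonals 1, 5.
(4,8) attacks row 3 at column 8 and diagonals 7.
(5,5) attacks row 3 at column 5 and diagonals 3, 7.
(6,1) attacks row 3 at column 1 and diagonals 4.
(7,4) attacks row 3 at column 4 and diagonals 8.
(8,6) attacks row 3 at column 6 and diagonals 1.
Attacked columns: {1, 3, 4, 5, 6, 7, 8}. Safe: {2}.

columns 2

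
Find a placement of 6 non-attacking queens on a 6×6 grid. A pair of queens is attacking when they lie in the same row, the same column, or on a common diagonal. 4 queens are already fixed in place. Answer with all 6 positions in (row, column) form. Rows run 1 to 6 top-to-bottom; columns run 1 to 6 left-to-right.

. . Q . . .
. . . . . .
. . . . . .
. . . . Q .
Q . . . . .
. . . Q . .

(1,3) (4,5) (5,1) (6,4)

(1,3) (2,6) (3,2) (4,5) (5,1) (6,4)

Row 2: attacked by (1,3)→{2,3,4}; (4,5)→{3,5}; (5,1)→{1,4}; (6,4)→{4}. Safe: 6. Place at column 6.
Row 3: attacked by (1,3)→{1,3,5}; (2,6)→{5,6}; (4,5)→{4,5,6}; (5,1)→{1,3}; (6,4)→{1,4}. Safe: 2. Place at column 2.
Columns [3, 6, 2, 5, 1, 4], r−c [-2, -4, 1, -1, 4, 2], r+c [4, 8, 5, 9, 6, 10] are all distinct, so no two queens attack.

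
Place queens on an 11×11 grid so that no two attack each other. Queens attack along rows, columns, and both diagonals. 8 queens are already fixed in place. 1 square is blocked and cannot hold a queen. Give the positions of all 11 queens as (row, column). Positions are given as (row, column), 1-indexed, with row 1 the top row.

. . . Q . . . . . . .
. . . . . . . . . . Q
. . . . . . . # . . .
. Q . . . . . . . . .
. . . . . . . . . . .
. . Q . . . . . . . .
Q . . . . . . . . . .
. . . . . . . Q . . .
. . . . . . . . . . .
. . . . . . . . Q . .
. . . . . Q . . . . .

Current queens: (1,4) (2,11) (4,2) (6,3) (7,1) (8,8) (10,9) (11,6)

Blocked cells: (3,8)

(1,4) (2,11) (3,7) (4,2) (5,10) (6,3) (7,1) (8,8) (9,5) (10,9) (11,6)

Row 3: attacked by (1,4)→{2,4,6}; (2,11)→{10,11}; (4,2)→{1,2,3}; (6,3)→{3,6}; (7,1)→{1,5}; (8,8)→{3,8}; (10,9)→{2,9}; (11,6)→{6}. Blocked: 8. Safe: 7. Place at column 7.
Row 5: attacked by (1,4)→{4,8}; (2,11)→{8,11}; (3,7)→{5,7,9}; (4,2)→{1,2,3}; (6,3)→{2,3,4}; (7,1)→{1,3}; (8,8)→{5,8,11}; (10,9)→{4,9}; (11,6)→{6}. Safe: 10. Place at column 10.
Row 9: attacked by (1,4)→{4}; (2,11)→{4,11}; (3,7)→{1,7}; (4,2)→{2,7}; (5,10)→{6,10}; (6,3)→{3,6}; (7,1)→{1,3}; (8,8)→{7,8,9}; (10,9)→{8,9,10}; (11,6)→{4,6,8}. Safe: 5. Place at column 5.
Columns [4, 11, 7, 2, 10, 3, 1, 8, 5, 9, 6], r−c [-3, -9, -4, 2, -5, 3, 6, 0, 4, 1, 5], r+c [5, 13, 10, 6, 15, 9, 8, 16, 14, 19, 17] are all distinct, so no two queens attack.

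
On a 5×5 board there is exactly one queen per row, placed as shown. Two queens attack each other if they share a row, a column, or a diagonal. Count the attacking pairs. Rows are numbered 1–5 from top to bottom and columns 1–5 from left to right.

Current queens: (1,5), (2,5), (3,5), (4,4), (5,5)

8

Same column: (1,5)–(2,5) (column 5); (1,5)–(3,5) (column 5); (1,5)–(5,5) (column 5); (2,5)–(3,5) (column 5); (2,5)–(5,5) (column 5); (3,5)–(5,5) (column 5).
Same diagonal: (3,5)–(4,4) (|3−4| = |5−4| = 1); (4,4)–(5,5) (|4−5| = |4−5| = 1).
Total attacking pairs: 8.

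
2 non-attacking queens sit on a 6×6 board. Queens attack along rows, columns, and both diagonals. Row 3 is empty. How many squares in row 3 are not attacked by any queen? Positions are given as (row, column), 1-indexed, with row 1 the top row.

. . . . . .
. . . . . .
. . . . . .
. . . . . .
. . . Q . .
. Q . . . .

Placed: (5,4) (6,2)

(5,4) attacks row 3 at column 4 and diagonals 2, 6.
(6,2) attacks row 3 at column 2 and diagonals 5.
Attacked columns: {2, 4, 5, 6}. Safe: {1, 3}.

2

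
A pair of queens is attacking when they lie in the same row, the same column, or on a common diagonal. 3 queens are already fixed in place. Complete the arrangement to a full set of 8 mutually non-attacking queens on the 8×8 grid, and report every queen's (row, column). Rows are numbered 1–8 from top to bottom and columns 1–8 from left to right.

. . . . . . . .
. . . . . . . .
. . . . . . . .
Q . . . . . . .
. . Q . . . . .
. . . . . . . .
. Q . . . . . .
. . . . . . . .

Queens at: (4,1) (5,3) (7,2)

(1,6) (2,4) (3,7) (4,1) (5,3) (6,5) (7,2) (8,8)

Row 1: attacked by (4,1)→{1,4}; (5,3)→{3,7}; (7,2)→{2,8}. Safe: 5, 6. Place at column 6.
Row 2: attacked by (1,6)→{5,6,7}; (4,1)→{1,3}; (5,3)→{3,6}; (7,2)→{2,7}. Safe: 4, 8. Place at column 4.
Row 3: attacked by (1,6)→{4,6,8}; (2,4)→{3,4,5}; (4,1)→{1,2}; (5,3)→{1,3,5}; (7,2)→{2,6}. Safe: 7. Place at column 7.
Row 6: attacked by (1,6)→{1,6}; (2,4)→{4,8}; (3,7)→{4,7}; (4,1)→{1,3}; (5,3)→{2,3,4}; (7,2)→{1,2,3}. Safe: 5. Place at column 5.
Row 8: attacked by (1,6)→{6}; (2,4)→{4}; (3,7)→{2,7}; (4,1)→{1,5}; (5,3)→{3,6}; (6,5)→{3,5,7}; (7,2)→{1,2,3}. Safe: 8. Place at column 8.
Columns [6, 4, 7, 1, 3, 5, 2, 8], r−c [-5, -2, -4, 3, 2, 1, 5, 0], r+c [7, 6, 10, 5, 8, 11, 9, 16] are all distinct, so no two queens attack.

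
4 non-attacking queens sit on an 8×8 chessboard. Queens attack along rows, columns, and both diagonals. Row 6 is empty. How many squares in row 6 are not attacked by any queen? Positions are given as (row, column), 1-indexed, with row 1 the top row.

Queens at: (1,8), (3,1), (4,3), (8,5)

(1,8) attacks row 6 at column 8 and diagonals 3.
(3,1) attacks row 6 at column 1 and diagonals 4.
(4,3) attacks row 6 at column 3 and diagonals 1, 5.
(8,5) attacks row 6 at column 5 and diagonals 3, 7.
Attacked columns: {1, 3, 4, 5, 7, 8}. Safe: {2, 6}.

2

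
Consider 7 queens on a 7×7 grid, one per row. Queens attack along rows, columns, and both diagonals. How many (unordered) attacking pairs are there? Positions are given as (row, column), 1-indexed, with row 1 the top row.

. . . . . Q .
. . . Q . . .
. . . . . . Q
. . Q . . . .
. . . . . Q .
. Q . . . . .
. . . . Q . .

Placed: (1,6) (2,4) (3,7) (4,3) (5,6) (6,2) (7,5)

2

Same column: (1,6)–(5,6) (column 6).
Same diagonal: (1,6)–(4,3) (|1−4| = |6−3| = 3).
Total attacking pairs: 2.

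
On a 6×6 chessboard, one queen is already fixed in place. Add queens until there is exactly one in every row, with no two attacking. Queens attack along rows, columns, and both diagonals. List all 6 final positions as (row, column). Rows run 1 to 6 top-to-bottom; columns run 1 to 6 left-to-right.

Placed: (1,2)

(1,2) (2,4) (3,6) (4,1) (5,3) (6,5)

Row 2: attacked by (1,2)→{1,2,3}. Safe: 4, 5, 6. Place at column 4.
Row 3: attacked by (1,2)→{2,4}; (2,4)→{3,4,5}. Safe: 1, 6. Place at column 6.
Row 4: attacked by (1,2)→{2,5}; (2,4)→{2,4,6}; (3,6)→{5,6}. Safe: 1, 3. Place at column 1.
Row 5: attacked by (1,2)→{2,6}; (2,4)→{1,4}; (3,6)→{4,6}; (4,1)→{1,2}. Safe: 3, 5. Place at column 3.
Row 6: attacked by (1,2)→{2}; (2,4)→{4}; (3,6)→{3,6}; (4,1)→{1,3}; (5,3)→{2,3,4}. Safe: 5. Place at column 5.
Columns [2, 4, 6, 1, 3, 5], r−c [-1, -2, -3, 3, 2, 1], r+c [3, 6, 9, 5, 8, 11] are all distinct, so no two queens attack.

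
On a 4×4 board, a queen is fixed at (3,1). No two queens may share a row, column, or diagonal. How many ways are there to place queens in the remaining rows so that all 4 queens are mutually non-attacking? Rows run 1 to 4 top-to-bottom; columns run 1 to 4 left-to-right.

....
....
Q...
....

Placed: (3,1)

1

Branch on row 1: col 2 → 1; col 4 → 0.
Sum: 1 + 0 = 1.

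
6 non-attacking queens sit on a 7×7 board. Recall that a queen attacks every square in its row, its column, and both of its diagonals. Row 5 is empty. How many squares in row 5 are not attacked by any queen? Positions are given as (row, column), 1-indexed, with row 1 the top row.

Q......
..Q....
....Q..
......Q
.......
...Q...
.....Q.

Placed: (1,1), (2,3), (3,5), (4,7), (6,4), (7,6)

1

(1,1) attacks row 5 at column 1 and diagonals 5.
(2,3) attacks row 5 at column 3 and diagonals 6.
(3,5) attacks row 5 at column 5 and diagonals 3, 7.
(4,7) attacks row 5 at column 7 and diagonals 6.
(6,4) attacks row 5 at column 4 and diagonals 3, 5.
(7,6) attacks row 5 at column 6 and diagonals 4.
Attacked columns: {1, 3, 4, 5, 6, 7}. Safe: {2}.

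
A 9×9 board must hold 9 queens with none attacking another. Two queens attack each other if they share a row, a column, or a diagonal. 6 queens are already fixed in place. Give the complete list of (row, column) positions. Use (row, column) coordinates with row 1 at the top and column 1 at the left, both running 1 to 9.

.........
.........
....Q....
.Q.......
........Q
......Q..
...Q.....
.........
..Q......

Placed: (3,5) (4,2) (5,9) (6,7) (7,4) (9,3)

Row 1: attacked by (3,5)→{3,5,7}; (4,2)→{2,5}; (5,9)→{5,9}; (6,7)→{2,7}; (7,4)→{4}; (9,3)→{3}. Safe: 1, 6, 8. Place at column 6.
Row 2: attacked by (1,6)→{5,6,7}; (3,5)→{4,5,6}; (4,2)→{2,4}; (5,9)→{6,9}; (6,7)→{3,7}; (7,4)→{4,9}; (9,3)→{3}. Safe: 1, 8. Place at column 8.
Row 8: attacked by (1,6)→{6}; (2,8)→{2,8}; (3,5)→{5}; (4,2)→{2,6}; (5,9)→{6,9}; (6,7)→{5,7,9}; (7,4)→{3,4,5}; (9,3)→{2,3,4}. Safe: 1. Place at column 1.
Columns [6, 8, 5, 2, 9, 7, 4, 1, 3], r−c [-5, -6, -2, 2, -4, -1, 3, 7, 6], r+c [7, 10, 8, 6, 14, 13, 11, 9, 12] are all distinct, so no two queens attack.

(1,6) (2,8) (3,5) (4,2) (5,9) (6,7) (7,4) (8,1) (9,3)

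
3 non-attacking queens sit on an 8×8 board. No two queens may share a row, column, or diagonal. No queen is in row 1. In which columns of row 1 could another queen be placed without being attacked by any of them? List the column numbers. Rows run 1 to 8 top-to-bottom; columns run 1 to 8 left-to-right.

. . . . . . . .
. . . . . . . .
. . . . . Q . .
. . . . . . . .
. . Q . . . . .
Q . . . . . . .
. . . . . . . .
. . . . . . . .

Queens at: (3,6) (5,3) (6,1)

columns 2, 5

(3,6) attacks row 1 at column 6 and diagonals 4, 8.
(5,3) attacks row 1 at column 3 and diagonals 7.
(6,1) attacks row 1 at column 1 and diagonals 6.
Attacked columns: {1, 3, 4, 6, 7, 8}. Safe: {2, 5}.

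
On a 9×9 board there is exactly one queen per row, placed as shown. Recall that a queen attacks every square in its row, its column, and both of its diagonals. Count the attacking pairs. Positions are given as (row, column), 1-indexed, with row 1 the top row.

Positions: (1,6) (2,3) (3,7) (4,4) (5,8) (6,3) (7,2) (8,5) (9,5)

Same column: (2,3)–(6,3) (column 3); (8,5)–(9,5) (column 5).
Same diagonal: (5,8)–(8,5) (|5−8| = |8−5| = 3); (6,3)–(7,2) (|6−7| = |3−2| = 1); (6,3)–(8,5) (|6−8| = |3−5| = 2).
Total attacking pairs: 5.

5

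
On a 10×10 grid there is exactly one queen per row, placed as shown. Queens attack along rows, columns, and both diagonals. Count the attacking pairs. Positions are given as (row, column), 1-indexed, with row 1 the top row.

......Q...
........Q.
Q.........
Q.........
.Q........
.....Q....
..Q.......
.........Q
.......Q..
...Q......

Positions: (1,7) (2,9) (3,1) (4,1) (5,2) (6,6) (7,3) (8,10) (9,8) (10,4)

Same column: (3,1)–(4,1) (column 1).
Same diagonal: (4,1)–(5,2) (|4−5| = |1−2| = 1).
Total attacking pairs: 2.

2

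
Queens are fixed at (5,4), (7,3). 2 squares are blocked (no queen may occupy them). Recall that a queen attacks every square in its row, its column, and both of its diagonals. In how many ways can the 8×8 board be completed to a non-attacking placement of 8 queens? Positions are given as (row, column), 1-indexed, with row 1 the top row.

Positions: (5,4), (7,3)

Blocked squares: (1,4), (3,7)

Branch on row 1: col 1 → 0; col 2 → 1; col 5 → 1; col 6 → 0; col 7 → 0.
Sum: 0 + 1 + 1 + 0 + 0 = 2.

2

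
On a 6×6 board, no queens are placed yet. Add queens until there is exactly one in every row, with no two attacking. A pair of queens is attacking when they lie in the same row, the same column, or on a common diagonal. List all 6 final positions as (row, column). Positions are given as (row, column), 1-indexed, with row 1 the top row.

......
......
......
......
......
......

(1,5) (2,3) (3,1) (4,6) (5,4) (6,2)

Row 1: Safe: 1, 2, 3, 4, 5, 6. Place at column 5.
Row 2: attacked by (1,5)→{4,5,6}. Safe: 1, 2, 3. Place at column 3.
Row 3: attacked by (1,5)→{3,5}; (2,3)→{2,3,4}. Safe: 1, 6. Place at column 1.
Row 4: attacked by (1,5)→{2,5}; (2,3)→{1,3,5}; (3,1)→{1,2}. Safe: 4, 6. Place at column 6.
Row 5: attacked by (1,5)→{1,5}; (2,3)→{3,6}; (3,1)→{1,3}; (4,6)→{5,6}. Safe: 2, 4. Place at column 4.
Row 6: attacked by (1,5)→{5}; (2,3)→{3}; (3,1)→{1,4}; (4,6)→{4,6}; (5,4)→{3,4,5}. Safe: 2. Place at column 2.
Columns [5, 3, 1, 6, 4, 2], r−c [-4, -1, 2, -2, 1, 4], r+c [6, 5, 4, 10, 9, 8] are all distinct, so no two queens attack.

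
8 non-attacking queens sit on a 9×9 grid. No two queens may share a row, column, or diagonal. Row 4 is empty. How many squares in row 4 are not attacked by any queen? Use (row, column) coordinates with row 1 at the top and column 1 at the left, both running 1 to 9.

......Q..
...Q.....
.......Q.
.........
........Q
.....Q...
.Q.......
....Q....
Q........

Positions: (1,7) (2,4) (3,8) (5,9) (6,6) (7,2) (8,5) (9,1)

(1,7) attacks row 4 at column 7 and diagonals 4.
(2,4) attacks row 4 at column 4 and diagonals 2, 6.
(3,8) attacks row 4 at column 8 and diagonals 7, 9.
(5,9) attacks row 4 at column 9 and diagonals 8.
(6,6) attacks row 4 at column 6 and diagonals 4, 8.
(7,2) attacks row 4 at column 2 and diagonals 5.
(8,5) attacks row 4 at column 5 and diagonals 1, 9.
(9,1) attacks row 4 at column 1 and diagonals 6.
Attacked columns: {1, 2, 4, 5, 6, 7, 8, 9}. Safe: {3}.

1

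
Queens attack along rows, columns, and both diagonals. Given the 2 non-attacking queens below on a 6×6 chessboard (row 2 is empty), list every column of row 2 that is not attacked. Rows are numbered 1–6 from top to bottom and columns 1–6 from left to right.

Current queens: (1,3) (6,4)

(1,3) attacks row 2 at column 3 and diagonals 2, 4.
(6,4) attacks row 2 at column 4.
Attacked columns: {2, 3, 4}. Safe: {1, 5, 6}.

columns 1, 5, 6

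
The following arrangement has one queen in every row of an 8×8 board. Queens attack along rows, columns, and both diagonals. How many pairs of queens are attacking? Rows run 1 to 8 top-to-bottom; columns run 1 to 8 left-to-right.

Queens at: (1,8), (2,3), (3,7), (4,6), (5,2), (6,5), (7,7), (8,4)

2

Same column: (3,7)–(7,7) (column 7).
Same diagonal: (3,7)–(4,6) (|3−4| = |7−6| = 1).
Total attacking pairs: 2.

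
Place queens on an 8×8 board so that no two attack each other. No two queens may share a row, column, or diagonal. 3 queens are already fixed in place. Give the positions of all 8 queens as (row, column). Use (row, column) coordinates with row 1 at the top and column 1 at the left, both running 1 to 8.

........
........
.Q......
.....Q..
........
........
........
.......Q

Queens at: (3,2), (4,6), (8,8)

(1,5) (2,7) (3,2) (4,6) (5,3) (6,1) (7,4) (8,8)

Row 1: attacked by (3,2)→{2,4}; (4,6)→{3,6}; (8,8)→{1,8}. Safe: 5, 7. Place at column 5.
Row 2: attacked by (1,5)→{4,5,6}; (3,2)→{1,2,3}; (4,6)→{4,6,8}; (8,8)→{2,8}. Safe: 7. Place at column 7.
Row 5: attacked by (1,5)→{1,5}; (2,7)→{4,7}; (3,2)→{2,4}; (4,6)→{5,6,7}; (8,8)→{5,8}. Safe: 3. Place at column 3.
Row 6: attacked by (1,5)→{5}; (2,7)→{3,7}; (3,2)→{2,5}; (4,6)→{4,6,8}; (5,3)→{2,3,4}; (8,8)→{6,8}. Safe: 1. Place at column 1.
Row 7: attacked by (1,5)→{5}; (2,7)→{2,7}; (3,2)→{2,6}; (4,6)→{3,6}; (5,3)→{1,3,5}; (6,1)→{1,2}; (8,8)→{7,8}. Safe: 4. Place at column 4.
Columns [5, 7, 2, 6, 3, 1, 4, 8], r−c [-4, -5, 1, -2, 2, 5, 3, 0], r+c [6, 9, 5, 10, 8, 7, 11, 16] are all distinct, so no two queens attack.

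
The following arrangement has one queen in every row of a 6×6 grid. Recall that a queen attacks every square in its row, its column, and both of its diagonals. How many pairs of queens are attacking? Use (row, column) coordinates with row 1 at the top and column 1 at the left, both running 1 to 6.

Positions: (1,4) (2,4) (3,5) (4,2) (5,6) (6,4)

6

Same column: (1,4)–(2,4) (column 4); (1,4)–(6,4) (column 4); (2,4)–(6,4) (column 4).
Same diagonal: (2,4)–(3,5) (|2−3| = |4−5| = 1); (2,4)–(4,2) (|2−4| = |4−2| = 2); (4,2)–(6,4) (|4−6| = |2−4| = 2).
Total attacking pairs: 6.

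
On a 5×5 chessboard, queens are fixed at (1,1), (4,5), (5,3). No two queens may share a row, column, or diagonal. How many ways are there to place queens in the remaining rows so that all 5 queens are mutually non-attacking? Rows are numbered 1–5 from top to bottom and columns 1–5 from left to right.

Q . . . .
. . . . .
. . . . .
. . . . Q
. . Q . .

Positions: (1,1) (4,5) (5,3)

Branch on row 2: col 4 → 1.
Sum: 1 = 1.

1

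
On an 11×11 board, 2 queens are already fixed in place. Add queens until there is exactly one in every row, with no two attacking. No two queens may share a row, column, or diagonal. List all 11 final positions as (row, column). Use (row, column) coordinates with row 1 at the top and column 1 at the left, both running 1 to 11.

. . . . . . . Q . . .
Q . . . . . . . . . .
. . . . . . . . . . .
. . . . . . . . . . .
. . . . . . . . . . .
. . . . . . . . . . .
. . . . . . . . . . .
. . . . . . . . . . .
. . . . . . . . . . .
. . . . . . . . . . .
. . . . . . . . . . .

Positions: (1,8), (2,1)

(1,8) (2,1) (3,3) (4,7) (5,9) (6,11) (7,5) (8,2) (9,10) (10,6) (11,4)

Row 3: attacked by (1,8)→{6,8,10}; (2,1)→{1,2}. Safe: 3, 4, 5, 7, 9, 11. Place at column 3.
Row 4: attacked by (1,8)→{5,8,11}; (2,1)→{1,3}; (3,3)→{2,3,4}. Safe: 6, 7, 9, 10. Place at column 7.
Row 5: attacked by (1,8)→{4,8}; (2,1)→{1,4}; (3,3)→{1,3,5}; (4,7)→{6,7,8}. Safe: 2, 9, 10, 11. Place at column 9.
Row 6: attacked by (1,8)→{3,8}; (2,1)→{1,5}; (3,3)→{3,6}; (4,7)→{5,7,9}; (5,9)→{8,9,10}. Safe: 2, 4, 11. Place at column 11.
Row 7: attacked by (1,8)→{2,8}; (2,1)→{1,6}; (3,3)→{3,7}; (4,7)→{4,7,10}; (5,9)→{7,9,11}; (6,11)→{10,11}. Safe: 5. Place at column 5.
Row 8: attacked by (1,8)→{1,8}; (2,1)→{1,7}; (3,3)→{3,8}; (4,7)→{3,7,11}; (5,9)→{6,9}; (6,11)→{9,11}; (7,5)→{4,5,6}. Safe: 2, 10. Place at column 2.
Row 9: attacked by (1,8)→{8}; (2,1)→{1,8}; (3,3)→{3,9}; (4,7)→{2,7}; (5,9)→{5,9}; (6,11)→{8,11}; (7,5)→{3,5,7}; (8,2)→{1,2,3}. Safe: 4, 6, 10. Place at column 10.
Row 10: attacked by (1,8)→{8}; (2,1)→{1,9}; (3,3)→{3,10}; (4,7)→{1,7}; (5,9)→{4,9}; (6,11)→{7,11}; (7,5)→{2,5,8}; (8,2)→{2,4}; (9,10)→{9,10,11}. Safe: 6. Place at column 6.
Row 11: attacked by (1,8)→{8}; (2,1)→{1,10}; (3,3)→{3,11}; (4,7)→{7}; (5,9)→{3,9}; (6,11)→{6,11}; (7,5)→{1,5,9}; (8,2)→{2,5}; (9,10)→{8,10}; (10,6)→{5,6,7}. Safe: 4. Place at column 4.
Columns [8, 1, 3, 7, 9, 11, 5, 2, 10, 6, 4], r−c [-7, 1, 0, -3, -4, -5, 2, 6, -1, 4, 7], r+c [9, 3, 6, 11, 14, 17, 12, 10, 19, 16, 15] are all distinct, so no two queens attack.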